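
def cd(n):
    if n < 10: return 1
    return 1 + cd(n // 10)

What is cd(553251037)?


cd(553251037) = 1 + cd(55325103)
cd(55325103) = 1 + cd(5532510)
cd(5532510) = 1 + cd(553251)
cd(553251) = 1 + cd(55325)
cd(55325) = 1 + cd(5532)
cd(5532) = 1 + cd(553)
cd(553) = 1 + cd(55)
cd(55) = 1 + cd(5)
cd(5) = 1  (base case: 5 < 10)
Unwinding: 1 + 1 + 1 + 1 + 1 + 1 + 1 + 1 + 1 = 9

9


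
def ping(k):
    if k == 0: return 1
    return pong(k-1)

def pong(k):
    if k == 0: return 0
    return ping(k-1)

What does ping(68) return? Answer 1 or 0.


ping(68) = pong(67)
pong(67) = ping(66)
ping(66) = pong(65)
pong(65) = ping(64)
ping(64) = pong(63)
pong(63) = ping(62)
ping(62) = pong(61)
pong(61) = ping(60)
ping(60) = pong(59)
pong(59) = ping(58)
ping(58) = pong(57)
pong(57) = ping(56)
ping(56) = pong(55)
pong(55) = ping(54)
ping(54) = pong(53)
pong(53) = ping(52)
ping(52) = pong(51)
pong(51) = ping(50)
ping(50) = pong(49)
pong(49) = ping(48)
ping(48) = pong(47)
pong(47) = ping(46)
ping(46) = pong(45)
pong(45) = ping(44)
ping(44) = pong(43)
pong(43) = ping(42)
ping(42) = pong(41)
pong(41) = ping(40)
ping(40) = pong(39)
pong(39) = ping(38)
ping(38) = pong(37)
pong(37) = ping(36)
ping(36) = pong(35)
pong(35) = ping(34)
ping(34) = pong(33)
pong(33) = ping(32)
ping(32) = pong(31)
pong(31) = ping(30)
ping(30) = pong(29)
pong(29) = ping(28)
ping(28) = pong(27)
pong(27) = ping(26)
ping(26) = pong(25)
pong(25) = ping(24)
ping(24) = pong(23)
pong(23) = ping(22)
ping(22) = pong(21)
pong(21) = ping(20)
ping(20) = pong(19)
pong(19) = ping(18)
ping(18) = pong(17)
pong(17) = ping(16)
ping(16) = pong(15)
pong(15) = ping(14)
ping(14) = pong(13)
pong(13) = ping(12)
ping(12) = pong(11)
pong(11) = ping(10)
ping(10) = pong(9)
pong(9) = ping(8)
ping(8) = pong(7)
pong(7) = ping(6)
ping(6) = pong(5)
pong(5) = ping(4)
ping(4) = pong(3)
pong(3) = ping(2)
ping(2) = pong(1)
pong(1) = ping(0)
ping(0) = 1  (base case)
Result: 1

1


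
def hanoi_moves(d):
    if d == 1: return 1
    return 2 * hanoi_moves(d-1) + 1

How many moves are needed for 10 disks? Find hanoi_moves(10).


hanoi_moves(10) = 2 * hanoi_moves(9) + 1
hanoi_moves(9) = 2 * hanoi_moves(8) + 1
hanoi_moves(8) = 2 * hanoi_moves(7) + 1
hanoi_moves(7) = 2 * hanoi_moves(6) + 1
hanoi_moves(6) = 2 * hanoi_moves(5) + 1
hanoi_moves(5) = 2 * hanoi_moves(4) + 1
hanoi_moves(4) = 2 * hanoi_moves(3) + 1
hanoi_moves(3) = 2 * hanoi_moves(2) + 1
hanoi_moves(2) = 2 * hanoi_moves(1) + 1
hanoi_moves(1) = 1  (base case)
hanoi_moves(2) = 2 * 1 + 1 = 3
hanoi_moves(3) = 2 * 3 + 1 = 7
hanoi_moves(4) = 2 * 7 + 1 = 15
hanoi_moves(5) = 2 * 15 + 1 = 31
hanoi_moves(6) = 2 * 31 + 1 = 63
hanoi_moves(7) = 2 * 63 + 1 = 127
hanoi_moves(8) = 2 * 127 + 1 = 255
hanoi_moves(9) = 2 * 255 + 1 = 511
hanoi_moves(10) = 2 * 511 + 1 = 1023

1023


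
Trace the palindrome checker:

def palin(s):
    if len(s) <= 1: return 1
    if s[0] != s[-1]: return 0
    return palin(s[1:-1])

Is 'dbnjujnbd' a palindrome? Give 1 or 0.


palin('dbnjujnbd'): s[0]='d' == s[-1]='d' -> check palin('bnjujnb')
palin('bnjujnb'): s[0]='b' == s[-1]='b' -> check palin('njujn')
palin('njujn'): s[0]='n' == s[-1]='n' -> check palin('juj')
palin('juj'): s[0]='j' == s[-1]='j' -> check palin('u')
palin('u'): len <= 1 -> return 1  (base case)
Result: 1 (palindrome)

1


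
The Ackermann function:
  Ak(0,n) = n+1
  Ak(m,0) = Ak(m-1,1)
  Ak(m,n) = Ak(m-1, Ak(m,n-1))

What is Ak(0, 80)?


Ak(0, 80) = 81
Result: Ak(0, 80) = 81

81


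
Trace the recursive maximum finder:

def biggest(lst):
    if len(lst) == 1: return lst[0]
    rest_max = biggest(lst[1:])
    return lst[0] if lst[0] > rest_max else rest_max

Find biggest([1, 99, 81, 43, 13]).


biggest([1, 99, 81, 43, 13]): compare 1 with biggest([99, 81, 43, 13])
biggest([99, 81, 43, 13]): compare 99 with biggest([81, 43, 13])
biggest([81, 43, 13]): compare 81 with biggest([43, 13])
biggest([43, 13]): compare 43 with biggest([13])
biggest([13]) = 13  (base case)
Compare 43 with 13 -> 43
Compare 81 with 43 -> 81
Compare 99 with 81 -> 99
Compare 1 with 99 -> 99

99


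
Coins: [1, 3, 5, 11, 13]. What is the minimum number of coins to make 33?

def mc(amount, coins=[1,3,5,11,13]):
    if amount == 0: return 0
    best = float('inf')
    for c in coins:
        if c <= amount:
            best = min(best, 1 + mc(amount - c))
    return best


Building up with DP:
mc(0) = 0
mc(1) = min(1+mc(0)=1+0=1) = 1
mc(2) = min(1+mc(1)=1+1=2) = 2
mc(3) = min(1+mc(2)=1+2=3, 1+mc(0)=1+0=1) = 1
mc(4) = min(1+mc(3)=1+1=2, 1+mc(1)=1+1=2) = 2
mc(5) = min(1+mc(4)=1+2=3, 1+mc(2)=1+2=3, 1+mc(0)=1+0=1) = 1
mc(6) = min(1+mc(5)=1+1=2, 1+mc(3)=1+1=2, 1+mc(1)=1+1=2) = 2
mc(7) = min(1+mc(6)=1+2=3, 1+mc(4)=1+2=3, 1+mc(2)=1+2=3) = 3
mc(8) = min(1+mc(7)=1+3=4, 1+mc(5)=1+1=2, 1+mc(3)=1+1=2) = 2
mc(9) = min(1+mc(8)=1+2=3, 1+mc(6)=1+2=3, 1+mc(4)=1+2=3) = 3
mc(10) = min(1+mc(9)=1+3=4, 1+mc(7)=1+3=4, 1+mc(5)=1+1=2) = 2
mc(11) = min(1+mc(10)=1+2=3, 1+mc(8)=1+2=3, 1+mc(6)=1+2=3, 1+mc(0)=1+0=1) = 1
mc(12) = min(1+mc(11)=1+1=2, 1+mc(9)=1+3=4, 1+mc(7)=1+3=4, 1+mc(1)=1+1=2) = 2
mc(13) = min(1+mc(12)=1+2=3, 1+mc(10)=1+2=3, 1+mc(8)=1+2=3, 1+mc(2)=1+2=3, 1+mc(0)=1+0=1) = 1
mc(14) = min(1+mc(13)=1+1=2, 1+mc(11)=1+1=2, 1+mc(9)=1+3=4, 1+mc(3)=1+1=2, 1+mc(1)=1+1=2) = 2
mc(15) = min(1+mc(14)=1+2=3, 1+mc(12)=1+2=3, 1+mc(10)=1+2=3, 1+mc(4)=1+2=3, 1+mc(2)=1+2=3) = 3
mc(16) = min(1+mc(15)=1+3=4, 1+mc(13)=1+1=2, 1+mc(11)=1+1=2, 1+mc(5)=1+1=2, 1+mc(3)=1+1=2) = 2
mc(17) = min(1+mc(16)=1+2=3, 1+mc(14)=1+2=3, 1+mc(12)=1+2=3, 1+mc(6)=1+2=3, 1+mc(4)=1+2=3) = 3
mc(18) = min(1+mc(17)=1+3=4, 1+mc(15)=1+3=4, 1+mc(13)=1+1=2, 1+mc(7)=1+3=4, 1+mc(5)=1+1=2) = 2
mc(19) = min(1+mc(18)=1+2=3, 1+mc(16)=1+2=3, 1+mc(14)=1+2=3, 1+mc(8)=1+2=3, 1+mc(6)=1+2=3) = 3
mc(20) = min(1+mc(19)=1+3=4, 1+mc(17)=1+3=4, 1+mc(15)=1+3=4, 1+mc(9)=1+3=4, 1+mc(7)=1+3=4) = 4
mc(21) = min(1+mc(20)=1+4=5, 1+mc(18)=1+2=3, 1+mc(16)=1+2=3, 1+mc(10)=1+2=3, 1+mc(8)=1+2=3) = 3
mc(22) = min(1+mc(21)=1+3=4, 1+mc(19)=1+3=4, 1+mc(17)=1+3=4, 1+mc(11)=1+1=2, 1+mc(9)=1+3=4) = 2
mc(23) = min(1+mc(22)=1+2=3, 1+mc(20)=1+4=5, 1+mc(18)=1+2=3, 1+mc(12)=1+2=3, 1+mc(10)=1+2=3) = 3
mc(24) = min(1+mc(23)=1+3=4, 1+mc(21)=1+3=4, 1+mc(19)=1+3=4, 1+mc(13)=1+1=2, 1+mc(11)=1+1=2) = 2
mc(25) = min(1+mc(24)=1+2=3, 1+mc(22)=1+2=3, 1+mc(20)=1+4=5, 1+mc(14)=1+2=3, 1+mc(12)=1+2=3) = 3
mc(26) = min(1+mc(25)=1+3=4, 1+mc(23)=1+3=4, 1+mc(21)=1+3=4, 1+mc(15)=1+3=4, 1+mc(13)=1+1=2) = 2
mc(27) = min(1+mc(26)=1+2=3, 1+mc(24)=1+2=3, 1+mc(22)=1+2=3, 1+mc(16)=1+2=3, 1+mc(14)=1+2=3) = 3
mc(28) = min(1+mc(27)=1+3=4, 1+mc(25)=1+3=4, 1+mc(23)=1+3=4, 1+mc(17)=1+3=4, 1+mc(15)=1+3=4) = 4
mc(29) = min(1+mc(28)=1+4=5, 1+mc(26)=1+2=3, 1+mc(24)=1+2=3, 1+mc(18)=1+2=3, 1+mc(16)=1+2=3) = 3
mc(30) = min(1+mc(29)=1+3=4, 1+mc(27)=1+3=4, 1+mc(25)=1+3=4, 1+mc(19)=1+3=4, 1+mc(17)=1+3=4) = 4
mc(31) = min(1+mc(30)=1+4=5, 1+mc(28)=1+4=5, 1+mc(26)=1+2=3, 1+mc(20)=1+4=5, 1+mc(18)=1+2=3) = 3
mc(32) = min(1+mc(31)=1+3=4, 1+mc(29)=1+3=4, 1+mc(27)=1+3=4, 1+mc(21)=1+3=4, 1+mc(19)=1+3=4) = 4
mc(33) = min(1+mc(32)=1+4=5, 1+mc(30)=1+4=5, 1+mc(28)=1+4=5, 1+mc(22)=1+2=3, 1+mc(20)=1+4=5) = 3

3


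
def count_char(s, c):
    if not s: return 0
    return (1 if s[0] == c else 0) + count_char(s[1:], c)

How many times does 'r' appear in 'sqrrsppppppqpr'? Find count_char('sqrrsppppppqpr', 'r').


s[0]='s' != 'r' -> 0
s[0]='q' != 'r' -> 0
s[0]='r' == 'r' -> 1
s[0]='r' == 'r' -> 1
s[0]='s' != 'r' -> 0
s[0]='p' != 'r' -> 0
s[0]='p' != 'r' -> 0
s[0]='p' != 'r' -> 0
s[0]='p' != 'r' -> 0
s[0]='p' != 'r' -> 0
s[0]='p' != 'r' -> 0
s[0]='q' != 'r' -> 0
s[0]='p' != 'r' -> 0
s[0]='r' == 'r' -> 1
Sum: 0 + 0 + 1 + 1 + 0 + 0 + 0 + 0 + 0 + 0 + 0 + 0 + 0 + 1 = 3

3


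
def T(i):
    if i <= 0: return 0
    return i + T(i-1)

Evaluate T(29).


T(29)
= 29 + 28 + 27 + 26 + 25 + 24 + 23 + 22 + 21 + 20 + 19 + 18 + 17 + 16 + 15 + 14 + 13 + 12 + 11 + 10 + 9 + 8 + 7 + 6 + 5 + 4 + 3 + 2 + 1 + T(0)
= 29 + 28 + 27 + 26 + 25 + 24 + 23 + 22 + 21 + 20 + 19 + 18 + 17 + 16 + 15 + 14 + 13 + 12 + 11 + 10 + 9 + 8 + 7 + 6 + 5 + 4 + 3 + 2 + 1 + 0
= 435

435


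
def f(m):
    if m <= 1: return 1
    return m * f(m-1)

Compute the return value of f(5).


f(5)
= 5 * f(4)
= 5 * 4 * f(3)
= 5 * 4 * 3 * f(2)
= 5 * 4 * 3 * 2 * f(1)
= 5 * 4 * 3 * 2 * 1
= 120

120


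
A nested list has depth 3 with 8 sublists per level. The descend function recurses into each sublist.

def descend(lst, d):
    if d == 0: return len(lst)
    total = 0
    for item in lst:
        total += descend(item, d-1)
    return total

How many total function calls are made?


At depth 0 (root): 1 call
At depth 1: each of 1 parents calls descend on 8 children = 8 calls
At depth 2: each of 8 parents calls descend on 8 children = 64 calls
At depth 3: each of 64 parents calls descend on 8 children = 512 calls
Total: 1 + 8 + 64 + 512 = 585

585


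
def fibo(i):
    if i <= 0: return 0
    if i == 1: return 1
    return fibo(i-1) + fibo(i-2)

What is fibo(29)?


Computing fibo(29) bottom-up:
fibo(0) = 0
fibo(1) = 1
fibo(2) = fibo(1) + fibo(0) = 1 + 0 = 1
fibo(3) = fibo(2) + fibo(1) = 1 + 1 = 2
fibo(4) = fibo(3) + fibo(2) = 2 + 1 = 3
fibo(5) = fibo(4) + fibo(3) = 3 + 2 = 5
fibo(6) = fibo(5) + fibo(4) = 5 + 3 = 8
fibo(7) = fibo(6) + fibo(5) = 8 + 5 = 13
fibo(8) = fibo(7) + fibo(6) = 13 + 8 = 21
fibo(9) = fibo(8) + fibo(7) = 21 + 13 = 34
fibo(10) = fibo(9) + fibo(8) = 34 + 21 = 55
fibo(11) = fibo(10) + fibo(9) = 55 + 34 = 89
fibo(12) = fibo(11) + fibo(10) = 89 + 55 = 144
fibo(13) = fibo(12) + fibo(11) = 144 + 89 = 233
fibo(14) = fibo(13) + fibo(12) = 233 + 144 = 377
fibo(15) = fibo(14) + fibo(13) = 377 + 233 = 610
fibo(16) = fibo(15) + fibo(14) = 610 + 377 = 987
fibo(17) = fibo(16) + fibo(15) = 987 + 610 = 1597
fibo(18) = fibo(17) + fibo(16) = 1597 + 987 = 2584
fibo(19) = fibo(18) + fibo(17) = 2584 + 1597 = 4181
fibo(20) = fibo(19) + fibo(18) = 4181 + 2584 = 6765
fibo(21) = fibo(20) + fibo(19) = 6765 + 4181 = 10946
fibo(22) = fibo(21) + fibo(20) = 10946 + 6765 = 17711
fibo(23) = fibo(22) + fibo(21) = 17711 + 10946 = 28657
fibo(24) = fibo(23) + fibo(22) = 28657 + 17711 = 46368
fibo(25) = fibo(24) + fibo(23) = 46368 + 28657 = 75025
fibo(26) = fibo(25) + fibo(24) = 75025 + 46368 = 121393
fibo(27) = fibo(26) + fibo(25) = 121393 + 75025 = 196418
fibo(28) = fibo(27) + fibo(26) = 196418 + 121393 = 317811
fibo(29) = fibo(28) + fibo(27) = 317811 + 196418 = 514229

514229


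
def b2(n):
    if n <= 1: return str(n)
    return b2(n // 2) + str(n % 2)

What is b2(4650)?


b2(4650) = b2(2325) + '0'
b2(2325) = b2(1162) + '1'
b2(1162) = b2(581) + '0'
b2(581) = b2(290) + '1'
b2(290) = b2(145) + '0'
b2(145) = b2(72) + '1'
b2(72) = b2(36) + '0'
b2(36) = b2(18) + '0'
b2(18) = b2(9) + '0'
b2(9) = b2(4) + '1'
b2(4) = b2(2) + '0'
b2(2) = b2(1) + '0'
b2(1) = '1'  (base case)
Concatenating: '1' + '0' + '0' + '1' + '0' + '0' + '0' + '1' + '0' + '1' + '0' + '1' + '0' = '1001000101010'

1001000101010


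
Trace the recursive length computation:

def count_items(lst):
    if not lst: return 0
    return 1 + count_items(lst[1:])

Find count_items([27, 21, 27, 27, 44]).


count_items([27, 21, 27, 27, 44]) = 1 + count_items([21, 27, 27, 44])
count_items([21, 27, 27, 44]) = 1 + count_items([27, 27, 44])
count_items([27, 27, 44]) = 1 + count_items([27, 44])
count_items([27, 44]) = 1 + count_items([44])
count_items([44]) = 1 + count_items([])
count_items([]) = 0  (base case)
Unwinding: 1 + 1 + 1 + 1 + 1 + 0 = 5

5


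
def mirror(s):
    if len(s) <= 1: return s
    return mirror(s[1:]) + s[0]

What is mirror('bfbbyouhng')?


mirror('bfbbyouhng') = mirror('fbbyouhng') + 'b'
mirror('fbbyouhng') = mirror('bbyouhng') + 'f'
mirror('bbyouhng') = mirror('byouhng') + 'b'
mirror('byouhng') = mirror('youhng') + 'b'
mirror('youhng') = mirror('ouhng') + 'y'
mirror('ouhng') = mirror('uhng') + 'o'
mirror('uhng') = mirror('hng') + 'u'
mirror('hng') = mirror('ng') + 'h'
mirror('ng') = mirror('g') + 'n'
mirror('g') = 'g'  (base case)
Concatenating: 'g' + 'n' + 'h' + 'u' + 'o' + 'y' + 'b' + 'b' + 'f' + 'b' = 'gnhuoybbfb'

gnhuoybbfb


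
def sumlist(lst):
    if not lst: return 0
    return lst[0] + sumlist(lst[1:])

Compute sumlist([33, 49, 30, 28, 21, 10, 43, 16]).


sumlist([33, 49, 30, 28, 21, 10, 43, 16]) = 33 + sumlist([49, 30, 28, 21, 10, 43, 16])
sumlist([49, 30, 28, 21, 10, 43, 16]) = 49 + sumlist([30, 28, 21, 10, 43, 16])
sumlist([30, 28, 21, 10, 43, 16]) = 30 + sumlist([28, 21, 10, 43, 16])
sumlist([28, 21, 10, 43, 16]) = 28 + sumlist([21, 10, 43, 16])
sumlist([21, 10, 43, 16]) = 21 + sumlist([10, 43, 16])
sumlist([10, 43, 16]) = 10 + sumlist([43, 16])
sumlist([43, 16]) = 43 + sumlist([16])
sumlist([16]) = 16 + sumlist([])
sumlist([]) = 0  (base case)
Total: 33 + 49 + 30 + 28 + 21 + 10 + 43 + 16 + 0 = 230

230


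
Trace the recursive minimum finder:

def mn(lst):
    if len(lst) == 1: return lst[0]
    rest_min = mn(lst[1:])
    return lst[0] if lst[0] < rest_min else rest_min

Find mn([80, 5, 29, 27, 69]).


mn([80, 5, 29, 27, 69]): compare 80 with mn([5, 29, 27, 69])
mn([5, 29, 27, 69]): compare 5 with mn([29, 27, 69])
mn([29, 27, 69]): compare 29 with mn([27, 69])
mn([27, 69]): compare 27 with mn([69])
mn([69]) = 69  (base case)
Compare 27 with 69 -> 27
Compare 29 with 27 -> 27
Compare 5 with 27 -> 5
Compare 80 with 5 -> 5

5


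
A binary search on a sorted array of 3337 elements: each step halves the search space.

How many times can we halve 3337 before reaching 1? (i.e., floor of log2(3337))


3337 / 2 = 1668
1668 / 2 = 834
834 / 2 = 417
417 / 2 = 208
208 / 2 = 104
104 / 2 = 52
52 / 2 = 26
26 / 2 = 13
13 / 2 = 6
6 / 2 = 3
3 / 2 = 1
Reached 1 after 11 halvings

11


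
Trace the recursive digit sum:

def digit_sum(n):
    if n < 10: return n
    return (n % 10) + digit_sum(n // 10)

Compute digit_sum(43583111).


digit_sum(43583111) = 1 + digit_sum(4358311)
digit_sum(4358311) = 1 + digit_sum(435831)
digit_sum(435831) = 1 + digit_sum(43583)
digit_sum(43583) = 3 + digit_sum(4358)
digit_sum(4358) = 8 + digit_sum(435)
digit_sum(435) = 5 + digit_sum(43)
digit_sum(43) = 3 + digit_sum(4)
digit_sum(4) = 4  (base case)
Total: 1 + 1 + 1 + 3 + 8 + 5 + 3 + 4 = 26

26


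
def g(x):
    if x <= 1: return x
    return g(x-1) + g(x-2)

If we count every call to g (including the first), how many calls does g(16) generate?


Let C(n) = total calls for g(n)
C(0) = 1, C(1) = 1
C(2) = 1 + C(1) + C(0) = 1 + 1 + 1 = 3
C(3) = 1 + C(2) + C(1) = 1 + 3 + 1 = 5
C(4) = 1 + C(3) + C(2) = 1 + 5 + 3 = 9
C(5) = 1 + C(4) + C(3) = 1 + 9 + 5 = 15
C(6) = 1 + C(5) + C(4) = 1 + 15 + 9 = 25
C(7) = 1 + C(6) + C(5) = 1 + 25 + 15 = 41
C(8) = 1 + C(7) + C(6) = 1 + 41 + 25 = 67
C(9) = 1 + C(8) + C(7) = 1 + 67 + 41 = 109
C(10) = 1 + C(9) + C(8) = 1 + 109 + 67 = 177
C(11) = 1 + C(10) + C(9) = 1 + 177 + 109 = 287
C(12) = 1 + C(11) + C(10) = 1 + 287 + 177 = 465
C(13) = 1 + C(12) + C(11) = 1 + 465 + 287 = 753
C(14) = 1 + C(13) + C(12) = 1 + 753 + 465 = 1219
C(15) = 1 + C(14) + C(13) = 1 + 1219 + 753 = 1973
C(16) = 1 + C(15) + C(14) = 1 + 1973 + 1219 = 3193

3193


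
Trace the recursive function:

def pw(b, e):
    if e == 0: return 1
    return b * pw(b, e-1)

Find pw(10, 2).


pw(10, 2)
= 10 * pw(10, 1)
= 10 * 10 * pw(10, 0)
= 10 * 10 * 1
= 100

100


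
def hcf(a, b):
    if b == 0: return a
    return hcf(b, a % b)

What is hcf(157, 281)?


hcf(157, 281) = hcf(281, 157)
hcf(281, 157) = hcf(157, 124)
hcf(157, 124) = hcf(124, 33)
hcf(124, 33) = hcf(33, 25)
hcf(33, 25) = hcf(25, 8)
hcf(25, 8) = hcf(8, 1)
hcf(8, 1) = hcf(1, 0)
hcf(1, 0) = 1  (base case)

1


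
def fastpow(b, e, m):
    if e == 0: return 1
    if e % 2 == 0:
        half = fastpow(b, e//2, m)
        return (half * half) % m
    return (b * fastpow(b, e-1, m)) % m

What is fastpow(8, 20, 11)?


fastpow(8, 20, 11): e is even, compute fastpow(8, 10, 11)
  fastpow(8, 10, 11): e is even, compute fastpow(8, 5, 11)
    fastpow(8, 5, 11): e is odd, compute fastpow(8, 4, 11)
      fastpow(8, 4, 11): e is even, compute fastpow(8, 2, 11)
        fastpow(8, 2, 11): e is even, compute fastpow(8, 1, 11)
          fastpow(8, 1, 11): e is odd, compute fastpow(8, 0, 11)
          fastpow(8, 0, 11) = 1
          (8 * 1) % 11 = 8
        half=8, (8*8) % 11 = 9
      half=9, (9*9) % 11 = 4
    (8 * 4) % 11 = 10
  half=10, (10*10) % 11 = 1
half=1, (1*1) % 11 = 1

1


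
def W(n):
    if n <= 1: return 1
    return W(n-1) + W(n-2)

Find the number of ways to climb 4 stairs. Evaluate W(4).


Building up from base cases:
W(0) = 1
W(1) = 1
W(2) = W(1) + W(0) = 1 + 1 = 2
W(3) = W(2) + W(1) = 2 + 1 = 3
W(4) = W(3) + W(2) = 3 + 2 = 5

5


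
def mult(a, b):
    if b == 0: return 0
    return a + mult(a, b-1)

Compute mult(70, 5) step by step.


mult(70, 5) = 70 + mult(70, 4)
mult(70, 4) = 70 + mult(70, 3)
mult(70, 3) = 70 + mult(70, 2)
mult(70, 2) = 70 + mult(70, 1)
mult(70, 1) = 70 + mult(70, 0)
mult(70, 0) = 0  (base case)
Total: 70 + 70 + 70 + 70 + 70 + 0 = 350

350


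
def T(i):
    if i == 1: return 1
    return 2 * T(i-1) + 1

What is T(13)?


T(13) = 2 * T(12) + 1
T(12) = 2 * T(11) + 1
T(11) = 2 * T(10) + 1
T(10) = 2 * T(9) + 1
T(9) = 2 * T(8) + 1
T(8) = 2 * T(7) + 1
T(7) = 2 * T(6) + 1
T(6) = 2 * T(5) + 1
T(5) = 2 * T(4) + 1
T(4) = 2 * T(3) + 1
T(3) = 2 * T(2) + 1
T(2) = 2 * T(1) + 1
T(1) = 1  (base case)
T(2) = 2 * 1 + 1 = 3
T(3) = 2 * 3 + 1 = 7
T(4) = 2 * 7 + 1 = 15
T(5) = 2 * 15 + 1 = 31
T(6) = 2 * 31 + 1 = 63
T(7) = 2 * 63 + 1 = 127
T(8) = 2 * 127 + 1 = 255
T(9) = 2 * 255 + 1 = 511
T(10) = 2 * 511 + 1 = 1023
T(11) = 2 * 1023 + 1 = 2047
T(12) = 2 * 2047 + 1 = 4095
T(13) = 2 * 4095 + 1 = 8191

8191


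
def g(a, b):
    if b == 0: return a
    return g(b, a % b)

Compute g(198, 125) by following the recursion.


g(198, 125) = g(125, 73)
g(125, 73) = g(73, 52)
g(73, 52) = g(52, 21)
g(52, 21) = g(21, 10)
g(21, 10) = g(10, 1)
g(10, 1) = g(1, 0)
g(1, 0) = 1  (base case)

1


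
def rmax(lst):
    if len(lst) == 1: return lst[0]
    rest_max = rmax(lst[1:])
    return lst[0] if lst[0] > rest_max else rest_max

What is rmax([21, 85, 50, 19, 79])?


rmax([21, 85, 50, 19, 79]): compare 21 with rmax([85, 50, 19, 79])
rmax([85, 50, 19, 79]): compare 85 with rmax([50, 19, 79])
rmax([50, 19, 79]): compare 50 with rmax([19, 79])
rmax([19, 79]): compare 19 with rmax([79])
rmax([79]) = 79  (base case)
Compare 19 with 79 -> 79
Compare 50 with 79 -> 79
Compare 85 with 79 -> 85
Compare 21 with 85 -> 85

85


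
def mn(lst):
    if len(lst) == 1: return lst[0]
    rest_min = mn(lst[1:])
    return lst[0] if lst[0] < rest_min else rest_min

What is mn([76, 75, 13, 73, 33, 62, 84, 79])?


mn([76, 75, 13, 73, 33, 62, 84, 79]): compare 76 with mn([75, 13, 73, 33, 62, 84, 79])
mn([75, 13, 73, 33, 62, 84, 79]): compare 75 with mn([13, 73, 33, 62, 84, 79])
mn([13, 73, 33, 62, 84, 79]): compare 13 with mn([73, 33, 62, 84, 79])
mn([73, 33, 62, 84, 79]): compare 73 with mn([33, 62, 84, 79])
mn([33, 62, 84, 79]): compare 33 with mn([62, 84, 79])
mn([62, 84, 79]): compare 62 with mn([84, 79])
mn([84, 79]): compare 84 with mn([79])
mn([79]) = 79  (base case)
Compare 84 with 79 -> 79
Compare 62 with 79 -> 62
Compare 33 with 62 -> 33
Compare 73 with 33 -> 33
Compare 13 with 33 -> 13
Compare 75 with 13 -> 13
Compare 76 with 13 -> 13

13


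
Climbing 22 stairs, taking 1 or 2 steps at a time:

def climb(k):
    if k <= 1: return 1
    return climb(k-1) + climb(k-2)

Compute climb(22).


Building up from base cases:
climb(0) = 1
climb(1) = 1
climb(2) = climb(1) + climb(0) = 1 + 1 = 2
climb(3) = climb(2) + climb(1) = 2 + 1 = 3
climb(4) = climb(3) + climb(2) = 3 + 2 = 5
climb(5) = climb(4) + climb(3) = 5 + 3 = 8
climb(6) = climb(5) + climb(4) = 8 + 5 = 13
climb(7) = climb(6) + climb(5) = 13 + 8 = 21
climb(8) = climb(7) + climb(6) = 21 + 13 = 34
climb(9) = climb(8) + climb(7) = 34 + 21 = 55
climb(10) = climb(9) + climb(8) = 55 + 34 = 89
climb(11) = climb(10) + climb(9) = 89 + 55 = 144
climb(12) = climb(11) + climb(10) = 144 + 89 = 233
climb(13) = climb(12) + climb(11) = 233 + 144 = 377
climb(14) = climb(13) + climb(12) = 377 + 233 = 610
climb(15) = climb(14) + climb(13) = 610 + 377 = 987
climb(16) = climb(15) + climb(14) = 987 + 610 = 1597
climb(17) = climb(16) + climb(15) = 1597 + 987 = 2584
climb(18) = climb(17) + climb(16) = 2584 + 1597 = 4181
climb(19) = climb(18) + climb(17) = 4181 + 2584 = 6765
climb(20) = climb(19) + climb(18) = 6765 + 4181 = 10946
climb(21) = climb(20) + climb(19) = 10946 + 6765 = 17711
climb(22) = climb(21) + climb(20) = 17711 + 10946 = 28657

28657


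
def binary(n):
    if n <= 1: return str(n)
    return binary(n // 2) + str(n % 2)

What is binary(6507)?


binary(6507) = binary(3253) + '1'
binary(3253) = binary(1626) + '1'
binary(1626) = binary(813) + '0'
binary(813) = binary(406) + '1'
binary(406) = binary(203) + '0'
binary(203) = binary(101) + '1'
binary(101) = binary(50) + '1'
binary(50) = binary(25) + '0'
binary(25) = binary(12) + '1'
binary(12) = binary(6) + '0'
binary(6) = binary(3) + '0'
binary(3) = binary(1) + '1'
binary(1) = '1'  (base case)
Concatenating: '1' + '1' + '0' + '0' + '1' + '0' + '1' + '1' + '0' + '1' + '0' + '1' + '1' = '1100101101011'

1100101101011


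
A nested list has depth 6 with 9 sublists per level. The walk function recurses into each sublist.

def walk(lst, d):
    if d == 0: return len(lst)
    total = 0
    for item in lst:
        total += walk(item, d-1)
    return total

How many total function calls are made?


At depth 0 (root): 1 call
At depth 1: each of 1 parents calls walk on 9 children = 9 calls
At depth 2: each of 9 parents calls walk on 9 children = 81 calls
At depth 3: each of 81 parents calls walk on 9 children = 729 calls
At depth 4: each of 729 parents calls walk on 9 children = 6561 calls
At depth 5: each of 6561 parents calls walk on 9 children = 59049 calls
At depth 6: each of 59049 parents calls walk on 9 children = 531441 calls
Total: 1 + 9 + 81 + 729 + 6561 + 59049 + 531441 = 597871

597871


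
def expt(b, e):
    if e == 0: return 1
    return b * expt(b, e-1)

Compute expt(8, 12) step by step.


expt(8, 12)
= 8 * expt(8, 11)
= 8 * 8 * expt(8, 10)
= 8 * 8 * 8 * expt(8, 9)
= 8 * 8 * 8 * 8 * expt(8, 8)
= 8 * 8 * 8 * 8 * 8 * expt(8, 7)
= 8 * 8 * 8 * 8 * 8 * 8 * expt(8, 6)
= 8 * 8 * 8 * 8 * 8 * 8 * 8 * expt(8, 5)
= 8 * 8 * 8 * 8 * 8 * 8 * 8 * 8 * expt(8, 4)
= 8 * 8 * 8 * 8 * 8 * 8 * 8 * 8 * 8 * expt(8, 3)
= 8 * 8 * 8 * 8 * 8 * 8 * 8 * 8 * 8 * 8 * expt(8, 2)
= 8 * 8 * 8 * 8 * 8 * 8 * 8 * 8 * 8 * 8 * 8 * expt(8, 1)
= 8 * 8 * 8 * 8 * 8 * 8 * 8 * 8 * 8 * 8 * 8 * 8 * expt(8, 0)
= 8 * 8 * 8 * 8 * 8 * 8 * 8 * 8 * 8 * 8 * 8 * 8 * 1
= 68719476736

68719476736


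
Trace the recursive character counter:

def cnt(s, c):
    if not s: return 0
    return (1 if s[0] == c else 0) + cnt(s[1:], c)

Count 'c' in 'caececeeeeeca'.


s[0]='c' == 'c' -> 1
s[0]='a' != 'c' -> 0
s[0]='e' != 'c' -> 0
s[0]='c' == 'c' -> 1
s[0]='e' != 'c' -> 0
s[0]='c' == 'c' -> 1
s[0]='e' != 'c' -> 0
s[0]='e' != 'c' -> 0
s[0]='e' != 'c' -> 0
s[0]='e' != 'c' -> 0
s[0]='e' != 'c' -> 0
s[0]='c' == 'c' -> 1
s[0]='a' != 'c' -> 0
Sum: 1 + 0 + 0 + 1 + 0 + 1 + 0 + 0 + 0 + 0 + 0 + 1 + 0 = 4

4


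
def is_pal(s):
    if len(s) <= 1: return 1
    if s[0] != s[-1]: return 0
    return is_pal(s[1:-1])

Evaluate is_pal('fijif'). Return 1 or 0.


is_pal('fijif'): s[0]='f' == s[-1]='f' -> check is_pal('iji')
is_pal('iji'): s[0]='i' == s[-1]='i' -> check is_pal('j')
is_pal('j'): len <= 1 -> return 1  (base case)
Result: 1 (palindrome)

1


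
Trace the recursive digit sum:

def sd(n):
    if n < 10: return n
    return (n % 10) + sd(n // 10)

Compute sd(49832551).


sd(49832551) = 1 + sd(4983255)
sd(4983255) = 5 + sd(498325)
sd(498325) = 5 + sd(49832)
sd(49832) = 2 + sd(4983)
sd(4983) = 3 + sd(498)
sd(498) = 8 + sd(49)
sd(49) = 9 + sd(4)
sd(4) = 4  (base case)
Total: 1 + 5 + 5 + 2 + 3 + 8 + 9 + 4 = 37

37


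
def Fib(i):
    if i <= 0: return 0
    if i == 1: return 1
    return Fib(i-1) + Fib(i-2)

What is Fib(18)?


Computing Fib(18) bottom-up:
Fib(0) = 0
Fib(1) = 1
Fib(2) = Fib(1) + Fib(0) = 1 + 0 = 1
Fib(3) = Fib(2) + Fib(1) = 1 + 1 = 2
Fib(4) = Fib(3) + Fib(2) = 2 + 1 = 3
Fib(5) = Fib(4) + Fib(3) = 3 + 2 = 5
Fib(6) = Fib(5) + Fib(4) = 5 + 3 = 8
Fib(7) = Fib(6) + Fib(5) = 8 + 5 = 13
Fib(8) = Fib(7) + Fib(6) = 13 + 8 = 21
Fib(9) = Fib(8) + Fib(7) = 21 + 13 = 34
Fib(10) = Fib(9) + Fib(8) = 34 + 21 = 55
Fib(11) = Fib(10) + Fib(9) = 55 + 34 = 89
Fib(12) = Fib(11) + Fib(10) = 89 + 55 = 144
Fib(13) = Fib(12) + Fib(11) = 144 + 89 = 233
Fib(14) = Fib(13) + Fib(12) = 233 + 144 = 377
Fib(15) = Fib(14) + Fib(13) = 377 + 233 = 610
Fib(16) = Fib(15) + Fib(14) = 610 + 377 = 987
Fib(17) = Fib(16) + Fib(15) = 987 + 610 = 1597
Fib(18) = Fib(17) + Fib(16) = 1597 + 987 = 2584

2584


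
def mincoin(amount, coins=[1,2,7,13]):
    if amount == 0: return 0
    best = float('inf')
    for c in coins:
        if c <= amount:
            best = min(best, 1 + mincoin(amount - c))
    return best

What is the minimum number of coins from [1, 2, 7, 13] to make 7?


Building up with DP:
mincoin(0) = 0
mincoin(1) = min(1+mincoin(0)=1+0=1) = 1
mincoin(2) = min(1+mincoin(1)=1+1=2, 1+mincoin(0)=1+0=1) = 1
mincoin(3) = min(1+mincoin(2)=1+1=2, 1+mincoin(1)=1+1=2) = 2
mincoin(4) = min(1+mincoin(3)=1+2=3, 1+mincoin(2)=1+1=2) = 2
mincoin(5) = min(1+mincoin(4)=1+2=3, 1+mincoin(3)=1+2=3) = 3
mincoin(6) = min(1+mincoin(5)=1+3=4, 1+mincoin(4)=1+2=3) = 3
mincoin(7) = min(1+mincoin(6)=1+3=4, 1+mincoin(5)=1+3=4, 1+mincoin(0)=1+0=1) = 1

1


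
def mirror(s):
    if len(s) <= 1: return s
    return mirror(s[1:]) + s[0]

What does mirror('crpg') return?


mirror('crpg') = mirror('rpg') + 'c'
mirror('rpg') = mirror('pg') + 'r'
mirror('pg') = mirror('g') + 'p'
mirror('g') = 'g'  (base case)
Concatenating: 'g' + 'p' + 'r' + 'c' = 'gprc'

gprc


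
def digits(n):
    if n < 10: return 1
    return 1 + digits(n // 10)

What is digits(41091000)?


digits(41091000) = 1 + digits(4109100)
digits(4109100) = 1 + digits(410910)
digits(410910) = 1 + digits(41091)
digits(41091) = 1 + digits(4109)
digits(4109) = 1 + digits(410)
digits(410) = 1 + digits(41)
digits(41) = 1 + digits(4)
digits(4) = 1  (base case: 4 < 10)
Unwinding: 1 + 1 + 1 + 1 + 1 + 1 + 1 + 1 = 8

8


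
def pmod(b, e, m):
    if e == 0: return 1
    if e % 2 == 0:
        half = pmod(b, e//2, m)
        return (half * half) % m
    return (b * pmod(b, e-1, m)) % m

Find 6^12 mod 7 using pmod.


pmod(6, 12, 7): e is even, compute pmod(6, 6, 7)
  pmod(6, 6, 7): e is even, compute pmod(6, 3, 7)
    pmod(6, 3, 7): e is odd, compute pmod(6, 2, 7)
      pmod(6, 2, 7): e is even, compute pmod(6, 1, 7)
        pmod(6, 1, 7): e is odd, compute pmod(6, 0, 7)
          pmod(6, 0, 7) = 1
        (6 * 1) % 7 = 6
      half=6, (6*6) % 7 = 1
    (6 * 1) % 7 = 6
  half=6, (6*6) % 7 = 1
half=1, (1*1) % 7 = 1

1


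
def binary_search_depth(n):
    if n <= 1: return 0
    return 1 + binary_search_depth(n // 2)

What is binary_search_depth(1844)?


1844 / 2 = 922
922 / 2 = 461
461 / 2 = 230
230 / 2 = 115
115 / 2 = 57
57 / 2 = 28
28 / 2 = 14
14 / 2 = 7
7 / 2 = 3
3 / 2 = 1
Reached 1 after 10 halvings

10


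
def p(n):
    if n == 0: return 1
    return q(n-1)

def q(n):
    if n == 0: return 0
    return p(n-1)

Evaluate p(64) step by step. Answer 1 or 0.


p(64) = q(63)
q(63) = p(62)
p(62) = q(61)
q(61) = p(60)
p(60) = q(59)
q(59) = p(58)
p(58) = q(57)
q(57) = p(56)
p(56) = q(55)
q(55) = p(54)
p(54) = q(53)
q(53) = p(52)
p(52) = q(51)
q(51) = p(50)
p(50) = q(49)
q(49) = p(48)
p(48) = q(47)
q(47) = p(46)
p(46) = q(45)
q(45) = p(44)
p(44) = q(43)
q(43) = p(42)
p(42) = q(41)
q(41) = p(40)
p(40) = q(39)
q(39) = p(38)
p(38) = q(37)
q(37) = p(36)
p(36) = q(35)
q(35) = p(34)
p(34) = q(33)
q(33) = p(32)
p(32) = q(31)
q(31) = p(30)
p(30) = q(29)
q(29) = p(28)
p(28) = q(27)
q(27) = p(26)
p(26) = q(25)
q(25) = p(24)
p(24) = q(23)
q(23) = p(22)
p(22) = q(21)
q(21) = p(20)
p(20) = q(19)
q(19) = p(18)
p(18) = q(17)
q(17) = p(16)
p(16) = q(15)
q(15) = p(14)
p(14) = q(13)
q(13) = p(12)
p(12) = q(11)
q(11) = p(10)
p(10) = q(9)
q(9) = p(8)
p(8) = q(7)
q(7) = p(6)
p(6) = q(5)
q(5) = p(4)
p(4) = q(3)
q(3) = p(2)
p(2) = q(1)
q(1) = p(0)
p(0) = 1  (base case)
Result: 1

1


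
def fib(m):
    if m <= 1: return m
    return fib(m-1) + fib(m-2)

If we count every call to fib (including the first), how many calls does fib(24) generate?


Let C(n) = total calls for fib(n)
C(0) = 1, C(1) = 1
C(2) = 1 + C(1) + C(0) = 1 + 1 + 1 = 3
C(3) = 1 + C(2) + C(1) = 1 + 3 + 1 = 5
C(4) = 1 + C(3) + C(2) = 1 + 5 + 3 = 9
C(5) = 1 + C(4) + C(3) = 1 + 9 + 5 = 15
C(6) = 1 + C(5) + C(4) = 1 + 15 + 9 = 25
C(7) = 1 + C(6) + C(5) = 1 + 25 + 15 = 41
C(8) = 1 + C(7) + C(6) = 1 + 41 + 25 = 67
C(9) = 1 + C(8) + C(7) = 1 + 67 + 41 = 109
C(10) = 1 + C(9) + C(8) = 1 + 109 + 67 = 177
C(11) = 1 + C(10) + C(9) = 1 + 177 + 109 = 287
C(12) = 1 + C(11) + C(10) = 1 + 287 + 177 = 465
C(13) = 1 + C(12) + C(11) = 1 + 465 + 287 = 753
C(14) = 1 + C(13) + C(12) = 1 + 753 + 465 = 1219
C(15) = 1 + C(14) + C(13) = 1 + 1219 + 753 = 1973
C(16) = 1 + C(15) + C(14) = 1 + 1973 + 1219 = 3193
C(17) = 1 + C(16) + C(15) = 1 + 3193 + 1973 = 5167
C(18) = 1 + C(17) + C(16) = 1 + 5167 + 3193 = 8361
C(19) = 1 + C(18) + C(17) = 1 + 8361 + 5167 = 13529
C(20) = 1 + C(19) + C(18) = 1 + 13529 + 8361 = 21891
C(21) = 1 + C(20) + C(19) = 1 + 21891 + 13529 = 35421
C(22) = 1 + C(21) + C(20) = 1 + 35421 + 21891 = 57313
C(23) = 1 + C(22) + C(21) = 1 + 57313 + 35421 = 92735
C(24) = 1 + C(23) + C(22) = 1 + 92735 + 57313 = 150049

150049


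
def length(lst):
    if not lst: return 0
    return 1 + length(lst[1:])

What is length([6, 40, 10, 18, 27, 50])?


length([6, 40, 10, 18, 27, 50]) = 1 + length([40, 10, 18, 27, 50])
length([40, 10, 18, 27, 50]) = 1 + length([10, 18, 27, 50])
length([10, 18, 27, 50]) = 1 + length([18, 27, 50])
length([18, 27, 50]) = 1 + length([27, 50])
length([27, 50]) = 1 + length([50])
length([50]) = 1 + length([])
length([]) = 0  (base case)
Unwinding: 1 + 1 + 1 + 1 + 1 + 1 + 0 = 6

6


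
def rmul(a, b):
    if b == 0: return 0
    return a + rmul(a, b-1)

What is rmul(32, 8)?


rmul(32, 8) = 32 + rmul(32, 7)
rmul(32, 7) = 32 + rmul(32, 6)
rmul(32, 6) = 32 + rmul(32, 5)
rmul(32, 5) = 32 + rmul(32, 4)
rmul(32, 4) = 32 + rmul(32, 3)
rmul(32, 3) = 32 + rmul(32, 2)
rmul(32, 2) = 32 + rmul(32, 1)
rmul(32, 1) = 32 + rmul(32, 0)
rmul(32, 0) = 0  (base case)
Total: 32 + 32 + 32 + 32 + 32 + 32 + 32 + 32 + 0 = 256

256


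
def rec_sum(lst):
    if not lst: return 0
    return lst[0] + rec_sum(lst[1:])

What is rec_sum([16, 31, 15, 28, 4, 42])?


rec_sum([16, 31, 15, 28, 4, 42]) = 16 + rec_sum([31, 15, 28, 4, 42])
rec_sum([31, 15, 28, 4, 42]) = 31 + rec_sum([15, 28, 4, 42])
rec_sum([15, 28, 4, 42]) = 15 + rec_sum([28, 4, 42])
rec_sum([28, 4, 42]) = 28 + rec_sum([4, 42])
rec_sum([4, 42]) = 4 + rec_sum([42])
rec_sum([42]) = 42 + rec_sum([])
rec_sum([]) = 0  (base case)
Total: 16 + 31 + 15 + 28 + 4 + 42 + 0 = 136

136


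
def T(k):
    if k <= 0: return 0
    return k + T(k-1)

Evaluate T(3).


T(3)
= 3 + 2 + 1 + T(0)
= 3 + 2 + 1 + 0
= 6

6


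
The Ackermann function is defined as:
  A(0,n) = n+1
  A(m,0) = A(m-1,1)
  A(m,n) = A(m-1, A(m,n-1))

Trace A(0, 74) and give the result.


A(0, 74) = 75
Result: A(0, 74) = 75

75


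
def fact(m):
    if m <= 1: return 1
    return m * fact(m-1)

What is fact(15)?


fact(15)
= 15 * fact(14)
= 15 * 14 * fact(13)
= 15 * 14 * 13 * fact(12)
= 15 * 14 * 13 * 12 * fact(11)
= 15 * 14 * 13 * 12 * 11 * fact(10)
= 15 * 14 * 13 * 12 * 11 * 10 * fact(9)
= 15 * 14 * 13 * 12 * 11 * 10 * 9 * fact(8)
= 15 * 14 * 13 * 12 * 11 * 10 * 9 * 8 * fact(7)
= 15 * 14 * 13 * 12 * 11 * 10 * 9 * 8 * 7 * fact(6)
= 15 * 14 * 13 * 12 * 11 * 10 * 9 * 8 * 7 * 6 * fact(5)
= 15 * 14 * 13 * 12 * 11 * 10 * 9 * 8 * 7 * 6 * 5 * fact(4)
= 15 * 14 * 13 * 12 * 11 * 10 * 9 * 8 * 7 * 6 * 5 * 4 * fact(3)
= 15 * 14 * 13 * 12 * 11 * 10 * 9 * 8 * 7 * 6 * 5 * 4 * 3 * fact(2)
= 15 * 14 * 13 * 12 * 11 * 10 * 9 * 8 * 7 * 6 * 5 * 4 * 3 * 2 * fact(1)
= 15 * 14 * 13 * 12 * 11 * 10 * 9 * 8 * 7 * 6 * 5 * 4 * 3 * 2 * 1
= 1307674368000

1307674368000


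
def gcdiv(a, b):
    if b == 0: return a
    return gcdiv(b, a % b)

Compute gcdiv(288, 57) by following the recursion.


gcdiv(288, 57) = gcdiv(57, 3)
gcdiv(57, 3) = gcdiv(3, 0)
gcdiv(3, 0) = 3  (base case)

3


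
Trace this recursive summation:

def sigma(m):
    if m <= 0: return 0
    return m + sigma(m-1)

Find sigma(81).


sigma(81)
= 81 + 80 + 79 + 78 + 77 + 76 + 75 + 74 + 73 + 72 + 71 + 70 + 69 + 68 + 67 + 66 + 65 + 64 + 63 + 62 + 61 + 60 + 59 + 58 + 57 + 56 + 55 + 54 + 53 + 52 + 51 + 50 + 49 + 48 + 47 + 46 + 45 + 44 + 43 + 42 + 41 + 40 + 39 + 38 + 37 + 36 + 35 + 34 + 33 + 32 + 31 + 30 + 29 + 28 + 27 + 26 + 25 + 24 + 23 + 22 + 21 + 20 + 19 + 18 + 17 + 16 + 15 + 14 + 13 + 12 + 11 + 10 + 9 + 8 + 7 + 6 + 5 + 4 + 3 + 2 + 1 + sigma(0)
= 81 + 80 + 79 + 78 + 77 + 76 + 75 + 74 + 73 + 72 + 71 + 70 + 69 + 68 + 67 + 66 + 65 + 64 + 63 + 62 + 61 + 60 + 59 + 58 + 57 + 56 + 55 + 54 + 53 + 52 + 51 + 50 + 49 + 48 + 47 + 46 + 45 + 44 + 43 + 42 + 41 + 40 + 39 + 38 + 37 + 36 + 35 + 34 + 33 + 32 + 31 + 30 + 29 + 28 + 27 + 26 + 25 + 24 + 23 + 22 + 21 + 20 + 19 + 18 + 17 + 16 + 15 + 14 + 13 + 12 + 11 + 10 + 9 + 8 + 7 + 6 + 5 + 4 + 3 + 2 + 1 + 0
= 3321

3321


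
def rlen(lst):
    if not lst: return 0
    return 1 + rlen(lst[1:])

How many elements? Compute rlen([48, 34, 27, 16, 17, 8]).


rlen([48, 34, 27, 16, 17, 8]) = 1 + rlen([34, 27, 16, 17, 8])
rlen([34, 27, 16, 17, 8]) = 1 + rlen([27, 16, 17, 8])
rlen([27, 16, 17, 8]) = 1 + rlen([16, 17, 8])
rlen([16, 17, 8]) = 1 + rlen([17, 8])
rlen([17, 8]) = 1 + rlen([8])
rlen([8]) = 1 + rlen([])
rlen([]) = 0  (base case)
Unwinding: 1 + 1 + 1 + 1 + 1 + 1 + 0 = 6

6


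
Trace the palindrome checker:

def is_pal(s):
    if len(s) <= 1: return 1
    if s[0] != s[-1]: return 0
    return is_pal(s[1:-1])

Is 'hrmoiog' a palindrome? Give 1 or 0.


is_pal('hrmoiog'): s[0]='h' != s[-1]='g' -> return 0
Result: 0 (not a palindrome)

0


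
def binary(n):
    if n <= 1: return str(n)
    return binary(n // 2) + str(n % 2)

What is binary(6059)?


binary(6059) = binary(3029) + '1'
binary(3029) = binary(1514) + '1'
binary(1514) = binary(757) + '0'
binary(757) = binary(378) + '1'
binary(378) = binary(189) + '0'
binary(189) = binary(94) + '1'
binary(94) = binary(47) + '0'
binary(47) = binary(23) + '1'
binary(23) = binary(11) + '1'
binary(11) = binary(5) + '1'
binary(5) = binary(2) + '1'
binary(2) = binary(1) + '0'
binary(1) = '1'  (base case)
Concatenating: '1' + '0' + '1' + '1' + '1' + '1' + '0' + '1' + '0' + '1' + '0' + '1' + '1' = '1011110101011'

1011110101011


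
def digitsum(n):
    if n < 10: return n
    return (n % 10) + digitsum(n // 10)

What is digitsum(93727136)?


digitsum(93727136) = 6 + digitsum(9372713)
digitsum(9372713) = 3 + digitsum(937271)
digitsum(937271) = 1 + digitsum(93727)
digitsum(93727) = 7 + digitsum(9372)
digitsum(9372) = 2 + digitsum(937)
digitsum(937) = 7 + digitsum(93)
digitsum(93) = 3 + digitsum(9)
digitsum(9) = 9  (base case)
Total: 6 + 3 + 1 + 7 + 2 + 7 + 3 + 9 = 38

38


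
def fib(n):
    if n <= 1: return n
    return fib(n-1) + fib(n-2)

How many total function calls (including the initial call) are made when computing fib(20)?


Let C(n) = total calls for fib(n)
C(0) = 1, C(1) = 1
C(2) = 1 + C(1) + C(0) = 1 + 1 + 1 = 3
C(3) = 1 + C(2) + C(1) = 1 + 3 + 1 = 5
C(4) = 1 + C(3) + C(2) = 1 + 5 + 3 = 9
C(5) = 1 + C(4) + C(3) = 1 + 9 + 5 = 15
C(6) = 1 + C(5) + C(4) = 1 + 15 + 9 = 25
C(7) = 1 + C(6) + C(5) = 1 + 25 + 15 = 41
C(8) = 1 + C(7) + C(6) = 1 + 41 + 25 = 67
C(9) = 1 + C(8) + C(7) = 1 + 67 + 41 = 109
C(10) = 1 + C(9) + C(8) = 1 + 109 + 67 = 177
C(11) = 1 + C(10) + C(9) = 1 + 177 + 109 = 287
C(12) = 1 + C(11) + C(10) = 1 + 287 + 177 = 465
C(13) = 1 + C(12) + C(11) = 1 + 465 + 287 = 753
C(14) = 1 + C(13) + C(12) = 1 + 753 + 465 = 1219
C(15) = 1 + C(14) + C(13) = 1 + 1219 + 753 = 1973
C(16) = 1 + C(15) + C(14) = 1 + 1973 + 1219 = 3193
C(17) = 1 + C(16) + C(15) = 1 + 3193 + 1973 = 5167
C(18) = 1 + C(17) + C(16) = 1 + 5167 + 3193 = 8361
C(19) = 1 + C(18) + C(17) = 1 + 8361 + 5167 = 13529
C(20) = 1 + C(19) + C(18) = 1 + 13529 + 8361 = 21891

21891


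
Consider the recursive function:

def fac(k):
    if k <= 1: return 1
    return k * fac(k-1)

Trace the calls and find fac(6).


fac(6)
= 6 * fac(5)
= 6 * 5 * fac(4)
= 6 * 5 * 4 * fac(3)
= 6 * 5 * 4 * 3 * fac(2)
= 6 * 5 * 4 * 3 * 2 * fac(1)
= 6 * 5 * 4 * 3 * 2 * 1
= 720

720


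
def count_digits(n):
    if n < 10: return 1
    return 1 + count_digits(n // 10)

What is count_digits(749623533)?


count_digits(749623533) = 1 + count_digits(74962353)
count_digits(74962353) = 1 + count_digits(7496235)
count_digits(7496235) = 1 + count_digits(749623)
count_digits(749623) = 1 + count_digits(74962)
count_digits(74962) = 1 + count_digits(7496)
count_digits(7496) = 1 + count_digits(749)
count_digits(749) = 1 + count_digits(74)
count_digits(74) = 1 + count_digits(7)
count_digits(7) = 1  (base case: 7 < 10)
Unwinding: 1 + 1 + 1 + 1 + 1 + 1 + 1 + 1 + 1 = 9

9


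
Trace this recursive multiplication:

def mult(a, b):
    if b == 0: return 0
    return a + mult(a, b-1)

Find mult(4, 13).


mult(4, 13) = 4 + mult(4, 12)
mult(4, 12) = 4 + mult(4, 11)
mult(4, 11) = 4 + mult(4, 10)
mult(4, 10) = 4 + mult(4, 9)
mult(4, 9) = 4 + mult(4, 8)
mult(4, 8) = 4 + mult(4, 7)
mult(4, 7) = 4 + mult(4, 6)
mult(4, 6) = 4 + mult(4, 5)
mult(4, 5) = 4 + mult(4, 4)
mult(4, 4) = 4 + mult(4, 3)
mult(4, 3) = 4 + mult(4, 2)
mult(4, 2) = 4 + mult(4, 1)
mult(4, 1) = 4 + mult(4, 0)
mult(4, 0) = 0  (base case)
Total: 4 + 4 + 4 + 4 + 4 + 4 + 4 + 4 + 4 + 4 + 4 + 4 + 4 + 0 = 52

52


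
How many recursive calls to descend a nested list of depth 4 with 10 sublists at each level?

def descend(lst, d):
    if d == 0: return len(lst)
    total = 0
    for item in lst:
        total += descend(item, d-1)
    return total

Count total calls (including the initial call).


At depth 0 (root): 1 call
At depth 1: each of 1 parents calls descend on 10 children = 10 calls
At depth 2: each of 10 parents calls descend on 10 children = 100 calls
At depth 3: each of 100 parents calls descend on 10 children = 1000 calls
At depth 4: each of 1000 parents calls descend on 10 children = 10000 calls
Total: 1 + 10 + 100 + 1000 + 10000 = 11111

11111


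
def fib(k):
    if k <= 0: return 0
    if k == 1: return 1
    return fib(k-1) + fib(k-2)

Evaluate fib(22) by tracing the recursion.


Computing fib(22) bottom-up:
fib(0) = 0
fib(1) = 1
fib(2) = fib(1) + fib(0) = 1 + 0 = 1
fib(3) = fib(2) + fib(1) = 1 + 1 = 2
fib(4) = fib(3) + fib(2) = 2 + 1 = 3
fib(5) = fib(4) + fib(3) = 3 + 2 = 5
fib(6) = fib(5) + fib(4) = 5 + 3 = 8
fib(7) = fib(6) + fib(5) = 8 + 5 = 13
fib(8) = fib(7) + fib(6) = 13 + 8 = 21
fib(9) = fib(8) + fib(7) = 21 + 13 = 34
fib(10) = fib(9) + fib(8) = 34 + 21 = 55
fib(11) = fib(10) + fib(9) = 55 + 34 = 89
fib(12) = fib(11) + fib(10) = 89 + 55 = 144
fib(13) = fib(12) + fib(11) = 144 + 89 = 233
fib(14) = fib(13) + fib(12) = 233 + 144 = 377
fib(15) = fib(14) + fib(13) = 377 + 233 = 610
fib(16) = fib(15) + fib(14) = 610 + 377 = 987
fib(17) = fib(16) + fib(15) = 987 + 610 = 1597
fib(18) = fib(17) + fib(16) = 1597 + 987 = 2584
fib(19) = fib(18) + fib(17) = 2584 + 1597 = 4181
fib(20) = fib(19) + fib(18) = 4181 + 2584 = 6765
fib(21) = fib(20) + fib(19) = 6765 + 4181 = 10946
fib(22) = fib(21) + fib(20) = 10946 + 6765 = 17711

17711


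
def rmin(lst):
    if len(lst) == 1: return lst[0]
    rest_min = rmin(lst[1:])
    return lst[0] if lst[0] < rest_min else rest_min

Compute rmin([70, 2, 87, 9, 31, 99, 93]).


rmin([70, 2, 87, 9, 31, 99, 93]): compare 70 with rmin([2, 87, 9, 31, 99, 93])
rmin([2, 87, 9, 31, 99, 93]): compare 2 with rmin([87, 9, 31, 99, 93])
rmin([87, 9, 31, 99, 93]): compare 87 with rmin([9, 31, 99, 93])
rmin([9, 31, 99, 93]): compare 9 with rmin([31, 99, 93])
rmin([31, 99, 93]): compare 31 with rmin([99, 93])
rmin([99, 93]): compare 99 with rmin([93])
rmin([93]) = 93  (base case)
Compare 99 with 93 -> 93
Compare 31 with 93 -> 31
Compare 9 with 31 -> 9
Compare 87 with 9 -> 9
Compare 2 with 9 -> 2
Compare 70 with 2 -> 2

2


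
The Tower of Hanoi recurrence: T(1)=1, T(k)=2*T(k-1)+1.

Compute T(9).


T(9) = 2 * T(8) + 1
T(8) = 2 * T(7) + 1
T(7) = 2 * T(6) + 1
T(6) = 2 * T(5) + 1
T(5) = 2 * T(4) + 1
T(4) = 2 * T(3) + 1
T(3) = 2 * T(2) + 1
T(2) = 2 * T(1) + 1
T(1) = 1  (base case)
T(2) = 2 * 1 + 1 = 3
T(3) = 2 * 3 + 1 = 7
T(4) = 2 * 7 + 1 = 15
T(5) = 2 * 15 + 1 = 31
T(6) = 2 * 31 + 1 = 63
T(7) = 2 * 63 + 1 = 127
T(8) = 2 * 127 + 1 = 255
T(9) = 2 * 255 + 1 = 511

511
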